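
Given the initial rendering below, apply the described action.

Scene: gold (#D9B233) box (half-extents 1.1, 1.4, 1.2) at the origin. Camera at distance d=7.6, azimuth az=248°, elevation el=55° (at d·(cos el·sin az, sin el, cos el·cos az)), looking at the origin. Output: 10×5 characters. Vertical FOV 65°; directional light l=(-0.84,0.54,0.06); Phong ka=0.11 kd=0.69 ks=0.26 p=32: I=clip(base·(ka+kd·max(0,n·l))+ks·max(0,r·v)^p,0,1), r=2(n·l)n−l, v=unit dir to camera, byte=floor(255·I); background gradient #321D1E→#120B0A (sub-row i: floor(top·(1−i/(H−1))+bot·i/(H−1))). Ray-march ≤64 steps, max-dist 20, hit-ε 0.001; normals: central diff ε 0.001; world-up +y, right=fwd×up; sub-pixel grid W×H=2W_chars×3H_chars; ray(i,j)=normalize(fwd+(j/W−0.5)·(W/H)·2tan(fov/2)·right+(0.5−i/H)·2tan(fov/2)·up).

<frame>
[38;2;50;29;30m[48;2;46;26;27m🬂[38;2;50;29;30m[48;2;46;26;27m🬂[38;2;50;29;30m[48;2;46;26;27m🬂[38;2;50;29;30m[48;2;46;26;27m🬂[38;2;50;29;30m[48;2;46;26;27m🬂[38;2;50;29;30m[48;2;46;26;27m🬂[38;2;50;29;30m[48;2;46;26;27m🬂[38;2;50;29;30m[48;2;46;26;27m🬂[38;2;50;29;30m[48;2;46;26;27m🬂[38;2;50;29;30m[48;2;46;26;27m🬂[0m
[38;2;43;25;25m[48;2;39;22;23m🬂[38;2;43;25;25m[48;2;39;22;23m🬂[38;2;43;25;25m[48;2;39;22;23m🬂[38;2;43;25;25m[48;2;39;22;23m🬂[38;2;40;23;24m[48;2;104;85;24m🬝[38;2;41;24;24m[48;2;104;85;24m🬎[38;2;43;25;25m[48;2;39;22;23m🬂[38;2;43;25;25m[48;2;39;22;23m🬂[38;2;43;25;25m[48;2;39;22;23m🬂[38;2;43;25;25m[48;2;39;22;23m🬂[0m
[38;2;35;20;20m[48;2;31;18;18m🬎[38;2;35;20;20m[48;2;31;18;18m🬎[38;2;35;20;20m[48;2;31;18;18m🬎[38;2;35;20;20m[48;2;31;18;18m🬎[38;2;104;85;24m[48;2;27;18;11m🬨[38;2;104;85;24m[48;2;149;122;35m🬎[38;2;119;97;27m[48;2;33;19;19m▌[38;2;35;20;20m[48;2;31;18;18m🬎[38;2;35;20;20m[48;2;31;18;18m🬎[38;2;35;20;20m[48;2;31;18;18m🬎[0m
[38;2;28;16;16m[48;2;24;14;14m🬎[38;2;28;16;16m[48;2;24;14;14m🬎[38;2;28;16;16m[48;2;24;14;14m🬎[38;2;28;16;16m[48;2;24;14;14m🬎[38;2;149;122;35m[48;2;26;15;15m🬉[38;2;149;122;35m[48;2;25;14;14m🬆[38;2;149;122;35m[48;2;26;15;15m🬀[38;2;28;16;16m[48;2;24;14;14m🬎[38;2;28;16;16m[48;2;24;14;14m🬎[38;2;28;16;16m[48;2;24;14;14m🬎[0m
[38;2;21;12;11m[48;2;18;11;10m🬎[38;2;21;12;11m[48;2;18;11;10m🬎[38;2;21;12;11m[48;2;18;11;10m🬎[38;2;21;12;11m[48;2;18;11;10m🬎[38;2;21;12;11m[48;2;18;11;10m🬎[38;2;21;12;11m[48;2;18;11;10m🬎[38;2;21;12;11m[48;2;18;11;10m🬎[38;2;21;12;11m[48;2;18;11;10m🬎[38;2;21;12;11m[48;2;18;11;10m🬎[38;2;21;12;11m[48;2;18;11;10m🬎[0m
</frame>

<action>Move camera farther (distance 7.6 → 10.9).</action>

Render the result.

<frame>
[38;2;50;29;30m[48;2;46;26;27m🬂[38;2;50;29;30m[48;2;46;26;27m🬂[38;2;50;29;30m[48;2;46;26;27m🬂[38;2;50;29;30m[48;2;46;26;27m🬂[38;2;50;29;30m[48;2;46;26;27m🬂[38;2;50;29;30m[48;2;46;26;27m🬂[38;2;50;29;30m[48;2;46;26;27m🬂[38;2;50;29;30m[48;2;46;26;27m🬂[38;2;50;29;30m[48;2;46;26;27m🬂[38;2;50;29;30m[48;2;46;26;27m🬂[0m
[38;2;43;25;25m[48;2;39;22;23m🬂[38;2;43;25;25m[48;2;39;22;23m🬂[38;2;43;25;25m[48;2;39;22;23m🬂[38;2;43;25;25m[48;2;39;22;23m🬂[38;2;43;25;25m[48;2;39;22;23m🬂[38;2;43;25;25m[48;2;39;22;23m🬂[38;2;43;25;25m[48;2;39;22;23m🬂[38;2;43;25;25m[48;2;39;22;23m🬂[38;2;43;25;25m[48;2;39;22;23m🬂[38;2;43;25;25m[48;2;39;22;23m🬂[0m
[38;2;35;20;20m[48;2;31;18;18m🬎[38;2;35;20;20m[48;2;31;18;18m🬎[38;2;35;20;20m[48;2;31;18;18m🬎[38;2;35;20;20m[48;2;31;18;18m🬎[38;2;104;85;24m[48;2;31;19;16m🬉[38;2;104;85;24m[48;2;149;122;35m🬎[38;2;35;20;20m[48;2;31;18;18m🬎[38;2;35;20;20m[48;2;31;18;18m🬎[38;2;35;20;20m[48;2;31;18;18m🬎[38;2;35;20;20m[48;2;31;18;18m🬎[0m
[38;2;28;16;16m[48;2;24;14;14m🬎[38;2;28;16;16m[48;2;24;14;14m🬎[38;2;28;16;16m[48;2;24;14;14m🬎[38;2;28;16;16m[48;2;24;14;14m🬎[38;2;28;16;16m[48;2;24;14;14m🬎[38;2;149;122;35m[48;2;26;15;15m🬀[38;2;28;16;16m[48;2;24;14;14m🬎[38;2;28;16;16m[48;2;24;14;14m🬎[38;2;28;16;16m[48;2;24;14;14m🬎[38;2;28;16;16m[48;2;24;14;14m🬎[0m
[38;2;21;12;11m[48;2;18;11;10m🬎[38;2;21;12;11m[48;2;18;11;10m🬎[38;2;21;12;11m[48;2;18;11;10m🬎[38;2;21;12;11m[48;2;18;11;10m🬎[38;2;21;12;11m[48;2;18;11;10m🬎[38;2;21;12;11m[48;2;18;11;10m🬎[38;2;21;12;11m[48;2;18;11;10m🬎[38;2;21;12;11m[48;2;18;11;10m🬎[38;2;21;12;11m[48;2;18;11;10m🬎[38;2;21;12;11m[48;2;18;11;10m🬎[0m
</frame>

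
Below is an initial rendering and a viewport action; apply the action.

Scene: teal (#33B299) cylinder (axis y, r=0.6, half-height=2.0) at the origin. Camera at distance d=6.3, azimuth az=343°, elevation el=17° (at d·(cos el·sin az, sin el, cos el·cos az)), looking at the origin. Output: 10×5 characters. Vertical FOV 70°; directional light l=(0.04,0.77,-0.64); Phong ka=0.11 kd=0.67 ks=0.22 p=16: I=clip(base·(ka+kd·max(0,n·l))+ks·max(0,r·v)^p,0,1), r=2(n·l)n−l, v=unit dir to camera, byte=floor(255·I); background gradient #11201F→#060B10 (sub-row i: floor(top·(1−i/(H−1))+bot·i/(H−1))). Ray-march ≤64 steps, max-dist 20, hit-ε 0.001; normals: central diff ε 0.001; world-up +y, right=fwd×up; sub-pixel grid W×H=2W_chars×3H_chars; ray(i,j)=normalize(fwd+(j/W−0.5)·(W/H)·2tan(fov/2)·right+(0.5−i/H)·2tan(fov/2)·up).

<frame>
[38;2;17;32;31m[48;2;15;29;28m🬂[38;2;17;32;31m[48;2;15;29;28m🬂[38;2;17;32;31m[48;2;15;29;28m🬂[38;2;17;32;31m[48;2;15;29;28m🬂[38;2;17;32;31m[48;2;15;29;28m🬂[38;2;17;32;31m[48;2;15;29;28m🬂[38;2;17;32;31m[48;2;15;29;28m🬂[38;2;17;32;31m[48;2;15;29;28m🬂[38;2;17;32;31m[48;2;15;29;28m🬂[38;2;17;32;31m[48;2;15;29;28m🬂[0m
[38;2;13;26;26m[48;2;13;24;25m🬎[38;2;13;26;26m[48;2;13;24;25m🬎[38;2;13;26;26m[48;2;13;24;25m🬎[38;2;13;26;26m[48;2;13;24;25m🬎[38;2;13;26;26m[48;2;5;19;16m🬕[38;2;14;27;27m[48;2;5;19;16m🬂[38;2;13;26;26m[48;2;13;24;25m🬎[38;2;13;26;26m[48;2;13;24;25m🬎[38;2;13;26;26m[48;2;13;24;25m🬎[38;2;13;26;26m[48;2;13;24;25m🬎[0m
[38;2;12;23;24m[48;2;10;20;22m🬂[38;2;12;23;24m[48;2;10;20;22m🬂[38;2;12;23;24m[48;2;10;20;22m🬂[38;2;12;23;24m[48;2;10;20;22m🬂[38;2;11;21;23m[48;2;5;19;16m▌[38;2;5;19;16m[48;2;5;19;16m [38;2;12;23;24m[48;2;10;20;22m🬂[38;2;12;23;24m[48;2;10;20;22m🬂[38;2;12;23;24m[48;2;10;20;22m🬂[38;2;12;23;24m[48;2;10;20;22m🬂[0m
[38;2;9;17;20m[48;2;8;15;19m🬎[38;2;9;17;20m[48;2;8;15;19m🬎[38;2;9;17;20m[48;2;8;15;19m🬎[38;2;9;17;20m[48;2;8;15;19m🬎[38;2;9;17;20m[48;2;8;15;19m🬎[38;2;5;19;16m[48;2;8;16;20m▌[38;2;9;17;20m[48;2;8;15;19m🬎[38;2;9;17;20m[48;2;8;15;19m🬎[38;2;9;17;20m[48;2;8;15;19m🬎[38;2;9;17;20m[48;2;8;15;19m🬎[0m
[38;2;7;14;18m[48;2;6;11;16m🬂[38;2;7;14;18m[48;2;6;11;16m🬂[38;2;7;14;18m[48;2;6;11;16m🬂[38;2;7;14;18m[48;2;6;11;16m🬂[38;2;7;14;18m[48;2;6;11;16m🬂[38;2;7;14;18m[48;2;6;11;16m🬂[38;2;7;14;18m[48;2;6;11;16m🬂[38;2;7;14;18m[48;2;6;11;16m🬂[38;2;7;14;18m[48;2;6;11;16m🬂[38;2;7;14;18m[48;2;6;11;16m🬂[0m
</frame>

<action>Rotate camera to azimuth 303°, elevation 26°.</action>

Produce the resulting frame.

<frame>
[38;2;17;32;31m[48;2;15;29;28m🬂[38;2;17;32;31m[48;2;15;29;28m🬂[38;2;17;32;31m[48;2;15;29;28m🬂[38;2;17;32;31m[48;2;15;29;28m🬂[38;2;17;32;31m[48;2;15;29;28m🬂[38;2;17;32;31m[48;2;15;29;28m🬂[38;2;17;32;31m[48;2;15;29;28m🬂[38;2;17;32;31m[48;2;15;29;28m🬂[38;2;17;32;31m[48;2;15;29;28m🬂[38;2;17;32;31m[48;2;15;29;28m🬂[0m
[38;2;13;26;26m[48;2;13;24;25m🬎[38;2;13;26;26m[48;2;13;24;25m🬎[38;2;13;26;26m[48;2;13;24;25m🬎[38;2;13;26;26m[48;2;13;24;25m🬎[38;2;31;111;95m[48;2;13;29;28m🬇[38;2;31;111;95m[48;2;9;23;21m🬋[38;2;13;26;26m[48;2;13;24;25m🬎[38;2;13;26;26m[48;2;13;24;25m🬎[38;2;13;26;26m[48;2;13;24;25m🬎[38;2;13;26;26m[48;2;13;24;25m🬎[0m
[38;2;12;23;24m[48;2;10;20;22m🬂[38;2;12;23;24m[48;2;10;20;22m🬂[38;2;12;23;24m[48;2;10;20;22m🬂[38;2;12;23;24m[48;2;10;20;22m🬂[38;2;11;21;23m[48;2;16;59;51m▌[38;2;5;19;16m[48;2;5;19;16m [38;2;12;23;24m[48;2;10;20;22m🬂[38;2;12;23;24m[48;2;10;20;22m🬂[38;2;12;23;24m[48;2;10;20;22m🬂[38;2;12;23;24m[48;2;10;20;22m🬂[0m
[38;2;9;17;20m[48;2;8;15;19m🬎[38;2;9;17;20m[48;2;8;15;19m🬎[38;2;9;17;20m[48;2;8;15;19m🬎[38;2;9;17;20m[48;2;8;15;19m🬎[38;2;9;17;20m[48;2;8;15;19m🬎[38;2;5;19;16m[48;2;8;16;19m🬄[38;2;9;17;20m[48;2;8;15;19m🬎[38;2;9;17;20m[48;2;8;15;19m🬎[38;2;9;17;20m[48;2;8;15;19m🬎[38;2;9;17;20m[48;2;8;15;19m🬎[0m
[38;2;7;14;18m[48;2;6;11;16m🬂[38;2;7;14;18m[48;2;6;11;16m🬂[38;2;7;14;18m[48;2;6;11;16m🬂[38;2;7;14;18m[48;2;6;11;16m🬂[38;2;7;14;18m[48;2;6;11;16m🬂[38;2;7;14;18m[48;2;6;11;16m🬂[38;2;7;14;18m[48;2;6;11;16m🬂[38;2;7;14;18m[48;2;6;11;16m🬂[38;2;7;14;18m[48;2;6;11;16m🬂[38;2;7;14;18m[48;2;6;11;16m🬂[0m
</frame>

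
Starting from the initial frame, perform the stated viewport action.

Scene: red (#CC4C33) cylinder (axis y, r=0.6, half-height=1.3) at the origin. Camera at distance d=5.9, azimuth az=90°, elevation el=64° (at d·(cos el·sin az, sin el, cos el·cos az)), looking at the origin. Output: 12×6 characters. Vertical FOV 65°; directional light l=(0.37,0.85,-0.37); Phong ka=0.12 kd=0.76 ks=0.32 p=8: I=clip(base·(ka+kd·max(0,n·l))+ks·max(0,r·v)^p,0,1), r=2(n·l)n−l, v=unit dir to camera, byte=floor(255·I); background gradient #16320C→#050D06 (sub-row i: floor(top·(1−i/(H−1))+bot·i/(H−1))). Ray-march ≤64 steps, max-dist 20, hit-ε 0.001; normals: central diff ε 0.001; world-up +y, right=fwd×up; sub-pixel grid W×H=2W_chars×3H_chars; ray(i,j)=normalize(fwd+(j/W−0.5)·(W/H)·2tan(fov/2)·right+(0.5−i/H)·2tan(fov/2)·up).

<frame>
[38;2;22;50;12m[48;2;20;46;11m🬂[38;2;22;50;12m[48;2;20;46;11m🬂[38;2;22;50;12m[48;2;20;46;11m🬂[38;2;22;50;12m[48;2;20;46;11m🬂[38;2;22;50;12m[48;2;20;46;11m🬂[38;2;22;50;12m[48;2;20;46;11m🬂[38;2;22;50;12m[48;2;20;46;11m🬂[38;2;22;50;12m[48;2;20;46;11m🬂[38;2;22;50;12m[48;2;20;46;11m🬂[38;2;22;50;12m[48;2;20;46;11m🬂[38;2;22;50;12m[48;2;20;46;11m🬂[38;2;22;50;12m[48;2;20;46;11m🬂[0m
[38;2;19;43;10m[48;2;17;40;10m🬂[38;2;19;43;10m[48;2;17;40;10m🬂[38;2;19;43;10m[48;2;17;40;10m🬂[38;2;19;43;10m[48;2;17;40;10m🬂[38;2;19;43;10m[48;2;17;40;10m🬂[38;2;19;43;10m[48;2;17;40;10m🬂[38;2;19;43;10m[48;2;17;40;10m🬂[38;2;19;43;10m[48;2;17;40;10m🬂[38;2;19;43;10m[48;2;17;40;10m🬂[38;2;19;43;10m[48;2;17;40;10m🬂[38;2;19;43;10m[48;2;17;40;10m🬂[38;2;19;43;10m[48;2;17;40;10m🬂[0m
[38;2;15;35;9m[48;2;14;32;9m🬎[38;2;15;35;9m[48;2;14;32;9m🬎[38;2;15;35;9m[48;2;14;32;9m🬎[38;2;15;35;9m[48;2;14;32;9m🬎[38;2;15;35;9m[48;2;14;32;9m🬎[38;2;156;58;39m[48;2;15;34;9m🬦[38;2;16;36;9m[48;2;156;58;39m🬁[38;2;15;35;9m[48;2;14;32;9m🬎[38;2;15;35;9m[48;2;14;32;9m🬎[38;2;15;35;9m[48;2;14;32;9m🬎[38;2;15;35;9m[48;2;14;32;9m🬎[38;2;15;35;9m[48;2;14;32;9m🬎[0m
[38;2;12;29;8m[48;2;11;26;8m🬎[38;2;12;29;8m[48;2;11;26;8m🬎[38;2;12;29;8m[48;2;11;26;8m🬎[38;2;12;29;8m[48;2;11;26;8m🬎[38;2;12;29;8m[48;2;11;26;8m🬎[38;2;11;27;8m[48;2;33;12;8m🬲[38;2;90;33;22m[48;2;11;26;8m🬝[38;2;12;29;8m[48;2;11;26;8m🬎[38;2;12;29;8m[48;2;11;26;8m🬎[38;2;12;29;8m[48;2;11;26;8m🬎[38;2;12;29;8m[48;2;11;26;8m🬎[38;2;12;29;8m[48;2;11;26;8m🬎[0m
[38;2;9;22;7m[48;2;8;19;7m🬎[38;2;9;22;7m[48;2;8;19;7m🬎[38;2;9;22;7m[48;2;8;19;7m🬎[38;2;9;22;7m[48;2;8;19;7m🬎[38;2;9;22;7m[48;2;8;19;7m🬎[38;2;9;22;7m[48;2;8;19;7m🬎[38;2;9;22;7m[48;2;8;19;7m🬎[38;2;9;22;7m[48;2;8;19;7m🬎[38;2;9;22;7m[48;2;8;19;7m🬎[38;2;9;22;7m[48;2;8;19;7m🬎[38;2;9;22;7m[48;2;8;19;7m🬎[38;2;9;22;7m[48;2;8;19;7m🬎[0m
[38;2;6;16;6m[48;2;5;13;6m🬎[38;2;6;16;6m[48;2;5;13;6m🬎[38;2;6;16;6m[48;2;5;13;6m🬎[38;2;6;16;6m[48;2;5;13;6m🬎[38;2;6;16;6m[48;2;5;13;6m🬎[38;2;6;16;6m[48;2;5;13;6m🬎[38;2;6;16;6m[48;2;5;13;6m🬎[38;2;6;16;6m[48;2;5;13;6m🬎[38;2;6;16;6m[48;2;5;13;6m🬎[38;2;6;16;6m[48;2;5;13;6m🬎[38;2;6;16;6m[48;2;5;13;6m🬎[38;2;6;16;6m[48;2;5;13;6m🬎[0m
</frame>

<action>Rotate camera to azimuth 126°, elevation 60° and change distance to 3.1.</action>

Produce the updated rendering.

<frame>
[38;2;22;50;12m[48;2;20;46;11m🬂[38;2;22;50;12m[48;2;20;46;11m🬂[38;2;22;50;12m[48;2;20;46;11m🬂[38;2;22;50;12m[48;2;20;46;11m🬂[38;2;22;50;12m[48;2;20;46;11m🬂[38;2;21;47;11m[48;2;156;58;39m🬝[38;2;21;48;11m[48;2;156;58;39m🬎[38;2;22;50;12m[48;2;20;46;11m🬂[38;2;22;50;12m[48;2;20;46;11m🬂[38;2;22;50;12m[48;2;20;46;11m🬂[38;2;22;50;12m[48;2;20;46;11m🬂[38;2;22;50;12m[48;2;20;46;11m🬂[0m
[38;2;19;43;10m[48;2;17;40;10m🬂[38;2;19;43;10m[48;2;17;40;10m🬂[38;2;19;43;10m[48;2;17;40;10m🬂[38;2;19;43;10m[48;2;17;40;10m🬂[38;2;19;43;10m[48;2;156;58;39m🬀[38;2;156;58;39m[48;2;156;58;39m [38;2;156;58;39m[48;2;156;58;39m [38;2;156;58;39m[48;2;156;58;39m [38;2;156;58;39m[48;2;18;41;10m🬓[38;2;19;43;10m[48;2;17;40;10m🬂[38;2;19;43;10m[48;2;17;40;10m🬂[38;2;19;43;10m[48;2;17;40;10m🬂[0m
[38;2;15;35;9m[48;2;14;32;9m🬎[38;2;15;35;9m[48;2;14;32;9m🬎[38;2;15;35;9m[48;2;14;32;9m🬎[38;2;15;35;9m[48;2;14;32;9m🬎[38;2;156;58;39m[48;2;33;30;11m🬊[38;2;156;58;39m[48;2;95;35;23m🬎[38;2;156;58;39m[48;2;104;38;26m🬎[38;2;156;58;39m[48;2;95;35;23m🬎[38;2;156;58;39m[48;2;14;33;9m🬀[38;2;15;35;9m[48;2;14;32;9m🬎[38;2;15;35;9m[48;2;14;32;9m🬎[38;2;15;35;9m[48;2;14;32;9m🬎[0m
[38;2;12;29;8m[48;2;11;26;8m🬎[38;2;12;29;8m[48;2;11;26;8m🬎[38;2;12;29;8m[48;2;11;26;8m🬎[38;2;12;29;8m[48;2;11;26;8m🬎[38;2;12;29;8m[48;2;11;26;8m🬎[38;2;95;35;23m[48;2;77;29;19m🬨[38;2;104;38;26m[48;2;105;39;26m🬲[38;2;95;35;23m[48;2;12;28;8m▌[38;2;12;29;8m[48;2;11;26;8m🬎[38;2;12;29;8m[48;2;11;26;8m🬎[38;2;12;29;8m[48;2;11;26;8m🬎[38;2;12;29;8m[48;2;11;26;8m🬎[0m
[38;2;9;22;7m[48;2;8;19;7m🬎[38;2;9;22;7m[48;2;8;19;7m🬎[38;2;9;22;7m[48;2;8;19;7m🬎[38;2;9;22;7m[48;2;8;19;7m🬎[38;2;9;22;7m[48;2;8;19;7m🬎[38;2;94;35;23m[48;2;8;20;7m🬁[38;2;103;38;25m[48;2;8;19;7m🬆[38;2;9;22;7m[48;2;8;19;7m🬎[38;2;9;22;7m[48;2;8;19;7m🬎[38;2;9;22;7m[48;2;8;19;7m🬎[38;2;9;22;7m[48;2;8;19;7m🬎[38;2;9;22;7m[48;2;8;19;7m🬎[0m
[38;2;6;16;6m[48;2;5;13;6m🬎[38;2;6;16;6m[48;2;5;13;6m🬎[38;2;6;16;6m[48;2;5;13;6m🬎[38;2;6;16;6m[48;2;5;13;6m🬎[38;2;6;16;6m[48;2;5;13;6m🬎[38;2;6;16;6m[48;2;5;13;6m🬎[38;2;6;16;6m[48;2;5;13;6m🬎[38;2;6;16;6m[48;2;5;13;6m🬎[38;2;6;16;6m[48;2;5;13;6m🬎[38;2;6;16;6m[48;2;5;13;6m🬎[38;2;6;16;6m[48;2;5;13;6m🬎[38;2;6;16;6m[48;2;5;13;6m🬎[0m
</frame>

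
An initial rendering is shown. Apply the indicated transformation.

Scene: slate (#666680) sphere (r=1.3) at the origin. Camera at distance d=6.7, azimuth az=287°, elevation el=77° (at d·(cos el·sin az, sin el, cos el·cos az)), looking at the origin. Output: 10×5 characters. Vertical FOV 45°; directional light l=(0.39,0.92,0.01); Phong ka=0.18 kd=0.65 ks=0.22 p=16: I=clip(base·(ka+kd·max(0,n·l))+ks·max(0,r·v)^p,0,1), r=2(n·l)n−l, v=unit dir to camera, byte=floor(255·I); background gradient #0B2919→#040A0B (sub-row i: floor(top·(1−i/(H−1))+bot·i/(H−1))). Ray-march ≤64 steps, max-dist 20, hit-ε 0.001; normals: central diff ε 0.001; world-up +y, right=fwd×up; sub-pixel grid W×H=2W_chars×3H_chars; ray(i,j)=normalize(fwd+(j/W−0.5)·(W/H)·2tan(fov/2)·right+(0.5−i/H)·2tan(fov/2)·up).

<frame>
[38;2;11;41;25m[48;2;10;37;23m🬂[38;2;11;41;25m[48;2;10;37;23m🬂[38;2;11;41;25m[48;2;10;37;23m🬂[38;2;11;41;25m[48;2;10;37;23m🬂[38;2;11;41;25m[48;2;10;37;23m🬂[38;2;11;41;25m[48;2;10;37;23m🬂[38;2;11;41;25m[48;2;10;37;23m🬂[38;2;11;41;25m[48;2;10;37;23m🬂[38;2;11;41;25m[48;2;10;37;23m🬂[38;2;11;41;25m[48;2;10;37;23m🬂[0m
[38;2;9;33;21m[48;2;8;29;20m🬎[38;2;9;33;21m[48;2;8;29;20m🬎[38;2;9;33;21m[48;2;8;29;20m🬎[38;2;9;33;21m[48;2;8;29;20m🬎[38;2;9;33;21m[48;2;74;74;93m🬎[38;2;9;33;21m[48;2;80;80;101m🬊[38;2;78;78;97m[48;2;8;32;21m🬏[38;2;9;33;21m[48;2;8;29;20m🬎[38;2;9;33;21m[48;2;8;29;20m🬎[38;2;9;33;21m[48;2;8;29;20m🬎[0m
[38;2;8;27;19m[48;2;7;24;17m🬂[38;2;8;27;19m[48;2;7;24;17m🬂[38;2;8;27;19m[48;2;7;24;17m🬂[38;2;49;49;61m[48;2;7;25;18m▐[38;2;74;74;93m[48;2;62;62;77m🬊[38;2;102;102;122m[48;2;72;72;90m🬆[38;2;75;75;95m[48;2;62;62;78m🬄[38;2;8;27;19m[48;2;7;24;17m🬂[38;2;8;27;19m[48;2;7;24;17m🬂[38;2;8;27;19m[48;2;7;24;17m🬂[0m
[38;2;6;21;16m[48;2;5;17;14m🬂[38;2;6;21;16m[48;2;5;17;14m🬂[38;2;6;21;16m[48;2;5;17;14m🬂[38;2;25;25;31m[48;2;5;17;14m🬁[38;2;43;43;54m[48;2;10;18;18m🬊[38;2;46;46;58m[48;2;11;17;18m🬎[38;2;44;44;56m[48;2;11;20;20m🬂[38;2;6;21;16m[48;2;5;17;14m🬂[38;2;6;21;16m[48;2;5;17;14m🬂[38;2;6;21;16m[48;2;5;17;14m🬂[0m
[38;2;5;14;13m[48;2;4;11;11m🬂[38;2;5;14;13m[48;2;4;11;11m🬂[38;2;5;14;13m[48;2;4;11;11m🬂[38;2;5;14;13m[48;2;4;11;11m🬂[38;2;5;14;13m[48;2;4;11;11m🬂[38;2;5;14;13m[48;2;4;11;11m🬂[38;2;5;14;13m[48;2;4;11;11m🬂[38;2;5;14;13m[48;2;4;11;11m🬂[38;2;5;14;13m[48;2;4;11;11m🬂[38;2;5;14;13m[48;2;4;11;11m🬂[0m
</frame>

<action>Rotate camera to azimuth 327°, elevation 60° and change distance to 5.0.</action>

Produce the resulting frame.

<frame>
[38;2;11;41;25m[48;2;10;37;23m🬂[38;2;11;41;25m[48;2;10;37;23m🬂[38;2;11;41;25m[48;2;10;37;23m🬂[38;2;11;41;25m[48;2;10;37;23m🬂[38;2;11;41;25m[48;2;10;37;23m🬂[38;2;11;41;25m[48;2;10;37;23m🬂[38;2;11;41;25m[48;2;10;37;23m🬂[38;2;11;41;25m[48;2;10;37;23m🬂[38;2;11;41;25m[48;2;10;37;23m🬂[38;2;11;41;25m[48;2;10;37;23m🬂[0m
[38;2;9;33;21m[48;2;8;29;20m🬎[38;2;9;33;21m[48;2;8;29;20m🬎[38;2;9;33;21m[48;2;8;29;20m🬎[38;2;9;33;21m[48;2;53;53;66m🬆[38;2;9;34;22m[48;2;71;71;89m🬀[38;2;82;82;103m[48;2;111;111;132m🬝[38;2;9;34;22m[48;2;84;84;105m🬂[38;2;76;76;96m[48;2;8;32;21m🬏[38;2;9;33;21m[48;2;8;29;20m🬎[38;2;9;33;21m[48;2;8;29;20m🬎[0m
[38;2;8;27;19m[48;2;7;24;17m🬂[38;2;8;27;19m[48;2;7;24;17m🬂[38;2;8;27;19m[48;2;7;24;17m🬂[38;2;50;50;62m[48;2;38;38;48m🬊[38;2;65;65;81m[48;2;55;55;69m🬊[38;2;123;123;142m[48;2;71;71;88m🬁[38;2;94;94;114m[48;2;71;71;89m🬀[38;2;69;69;87m[48;2;7;25;18m▌[38;2;8;27;19m[48;2;7;24;17m🬂[38;2;8;27;19m[48;2;7;24;17m🬂[0m
[38;2;6;21;16m[48;2;5;17;14m🬂[38;2;6;21;16m[48;2;5;17;14m🬂[38;2;6;21;16m[48;2;5;17;14m🬂[38;2;28;28;36m[48;2;15;18;21m🬉[38;2;43;43;54m[48;2;25;25;31m🬊[38;2;49;49;61m[48;2;31;31;40m🬎[38;2;51;51;64m[48;2;30;30;38m🬎[38;2;45;45;56m[48;2;5;17;14m🬄[38;2;6;21;16m[48;2;5;17;14m🬂[38;2;6;21;16m[48;2;5;17;14m🬂[0m
[38;2;5;14;13m[48;2;4;11;11m🬂[38;2;5;14;13m[48;2;4;11;11m🬂[38;2;5;14;13m[48;2;4;11;11m🬂[38;2;5;14;13m[48;2;4;11;11m🬂[38;2;18;18;23m[48;2;4;11;11m🬁[38;2;18;18;23m[48;2;4;11;11m🬂[38;2;5;14;13m[48;2;4;11;11m🬂[38;2;5;14;13m[48;2;4;11;11m🬂[38;2;5;14;13m[48;2;4;11;11m🬂[38;2;5;14;13m[48;2;4;11;11m🬂[0m
</frame>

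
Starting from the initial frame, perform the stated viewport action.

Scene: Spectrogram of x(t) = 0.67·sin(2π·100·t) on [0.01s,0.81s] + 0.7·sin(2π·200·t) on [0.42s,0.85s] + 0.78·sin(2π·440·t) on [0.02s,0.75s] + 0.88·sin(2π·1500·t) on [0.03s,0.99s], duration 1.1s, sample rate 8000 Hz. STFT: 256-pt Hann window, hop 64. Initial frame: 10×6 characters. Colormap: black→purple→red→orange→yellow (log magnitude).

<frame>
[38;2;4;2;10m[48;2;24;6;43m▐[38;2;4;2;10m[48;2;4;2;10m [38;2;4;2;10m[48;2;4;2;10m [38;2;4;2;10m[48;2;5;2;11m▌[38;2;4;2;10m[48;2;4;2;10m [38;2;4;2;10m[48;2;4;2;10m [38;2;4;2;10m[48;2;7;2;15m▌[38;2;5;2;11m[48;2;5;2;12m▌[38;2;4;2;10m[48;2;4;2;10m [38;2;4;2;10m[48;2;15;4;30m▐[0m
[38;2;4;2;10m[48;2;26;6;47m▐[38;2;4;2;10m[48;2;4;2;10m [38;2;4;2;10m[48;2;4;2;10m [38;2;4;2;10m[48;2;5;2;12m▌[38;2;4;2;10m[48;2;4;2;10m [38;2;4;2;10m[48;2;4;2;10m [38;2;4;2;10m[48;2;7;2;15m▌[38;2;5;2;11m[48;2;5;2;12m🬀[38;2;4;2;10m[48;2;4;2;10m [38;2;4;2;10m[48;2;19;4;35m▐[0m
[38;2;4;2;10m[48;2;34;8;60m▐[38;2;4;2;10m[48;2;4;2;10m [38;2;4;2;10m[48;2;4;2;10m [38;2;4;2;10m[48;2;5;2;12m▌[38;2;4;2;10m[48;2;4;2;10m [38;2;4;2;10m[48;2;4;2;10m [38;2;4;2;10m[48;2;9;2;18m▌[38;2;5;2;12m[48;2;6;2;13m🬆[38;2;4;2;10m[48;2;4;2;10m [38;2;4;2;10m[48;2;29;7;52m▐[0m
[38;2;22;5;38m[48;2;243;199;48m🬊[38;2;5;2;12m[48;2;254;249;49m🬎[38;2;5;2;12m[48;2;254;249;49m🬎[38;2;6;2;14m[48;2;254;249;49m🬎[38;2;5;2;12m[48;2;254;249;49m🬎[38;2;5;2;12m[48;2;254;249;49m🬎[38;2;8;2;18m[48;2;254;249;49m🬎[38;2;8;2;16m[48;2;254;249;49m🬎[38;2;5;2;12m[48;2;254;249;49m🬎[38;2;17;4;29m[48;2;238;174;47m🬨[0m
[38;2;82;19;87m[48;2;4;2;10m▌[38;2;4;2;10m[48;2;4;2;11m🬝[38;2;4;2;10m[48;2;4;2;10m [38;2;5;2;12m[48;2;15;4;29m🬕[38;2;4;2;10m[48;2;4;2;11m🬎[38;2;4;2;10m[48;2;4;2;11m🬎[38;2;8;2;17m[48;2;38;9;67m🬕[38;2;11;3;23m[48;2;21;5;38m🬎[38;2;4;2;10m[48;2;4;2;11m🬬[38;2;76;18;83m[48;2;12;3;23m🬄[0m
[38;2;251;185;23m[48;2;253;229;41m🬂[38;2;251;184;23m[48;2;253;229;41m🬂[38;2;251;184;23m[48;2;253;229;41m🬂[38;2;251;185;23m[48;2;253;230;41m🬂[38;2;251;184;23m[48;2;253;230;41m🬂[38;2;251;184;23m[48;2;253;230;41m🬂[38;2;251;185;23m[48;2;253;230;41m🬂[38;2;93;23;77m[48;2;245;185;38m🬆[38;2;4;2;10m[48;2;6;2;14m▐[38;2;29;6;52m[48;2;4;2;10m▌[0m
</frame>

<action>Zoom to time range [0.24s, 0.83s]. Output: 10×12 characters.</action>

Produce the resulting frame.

<frame>
[38;2;4;2;10m[48;2;4;2;10m [38;2;4;2;10m[48;2;4;2;10m [38;2;4;2;10m[48;2;4;2;10m [38;2;5;2;11m[48;2;4;2;10m▌[38;2;4;2;10m[48;2;4;2;10m [38;2;4;2;10m[48;2;4;2;10m [38;2;4;2;10m[48;2;4;2;10m [38;2;4;2;10m[48;2;4;2;10m [38;2;4;2;10m[48;2;6;2;13m▌[38;2;7;2;15m[48;2;4;2;10m▌[0m
[38;2;4;2;10m[48;2;4;2;10m [38;2;4;2;10m[48;2;4;2;10m [38;2;4;2;10m[48;2;4;2;10m [38;2;5;2;11m[48;2;4;2;10m▌[38;2;4;2;10m[48;2;4;2;10m [38;2;4;2;10m[48;2;4;2;10m [38;2;4;2;10m[48;2;4;2;10m [38;2;4;2;10m[48;2;4;2;10m [38;2;4;2;10m[48;2;6;2;13m▌[38;2;7;2;15m[48;2;4;2;10m▌[0m
[38;2;4;2;10m[48;2;4;2;10m [38;2;4;2;10m[48;2;4;2;10m [38;2;4;2;10m[48;2;4;2;10m [38;2;5;2;12m[48;2;4;2;10m▌[38;2;4;2;10m[48;2;4;2;10m [38;2;4;2;10m[48;2;4;2;10m [38;2;4;2;10m[48;2;4;2;10m [38;2;4;2;10m[48;2;4;2;10m [38;2;4;2;10m[48;2;6;2;13m▌[38;2;7;2;15m[48;2;4;2;10m▌[0m
[38;2;4;2;10m[48;2;4;2;10m [38;2;4;2;10m[48;2;4;2;10m [38;2;4;2;10m[48;2;4;2;10m [38;2;5;2;12m[48;2;4;2;10m▌[38;2;4;2;10m[48;2;4;2;10m [38;2;4;2;10m[48;2;4;2;10m [38;2;4;2;10m[48;2;4;2;10m [38;2;4;2;10m[48;2;4;2;10m [38;2;4;2;10m[48;2;6;2;14m▌[38;2;7;2;16m[48;2;4;2;10m▌[0m
[38;2;4;2;10m[48;2;4;2;10m [38;2;4;2;10m[48;2;4;2;10m [38;2;4;2;10m[48;2;4;2;10m [38;2;5;2;12m[48;2;4;2;10m▌[38;2;4;2;10m[48;2;4;2;10m [38;2;4;2;10m[48;2;4;2;10m [38;2;4;2;10m[48;2;4;2;10m [38;2;4;2;10m[48;2;4;2;10m [38;2;4;2;10m[48;2;7;2;15m▌[38;2;8;2;17m[48;2;4;2;10m▌[0m
[38;2;4;2;10m[48;2;4;2;10m [38;2;4;2;10m[48;2;4;2;10m [38;2;4;2;10m[48;2;4;2;10m [38;2;4;2;10m[48;2;5;2;13m▐[38;2;4;2;10m[48;2;4;2;10m [38;2;4;2;10m[48;2;4;2;10m [38;2;4;2;10m[48;2;4;2;10m [38;2;4;2;10m[48;2;4;2;10m [38;2;4;2;10m[48;2;7;2;16m▌[38;2;4;2;10m[48;2;9;3;19m▐[0m
[38;2;4;2;10m[48;2;4;2;10m [38;2;4;2;10m[48;2;4;2;10m [38;2;4;2;10m[48;2;4;2;10m [38;2;4;2;10m[48;2;6;2;14m▐[38;2;4;2;10m[48;2;4;2;10m [38;2;4;2;10m[48;2;4;2;10m [38;2;4;2;10m[48;2;4;2;10m [38;2;4;2;10m[48;2;4;2;10m [38;2;4;2;10m[48;2;8;2;18m▌[38;2;4;2;10m[48;2;10;3;21m▐[0m
[38;2;7;2;15m[48;2;254;249;49m🬰[38;2;7;2;15m[48;2;254;249;49m🬰[38;2;7;2;15m[48;2;254;249;49m🬰[38;2;8;2;17m[48;2;254;249;49m🬰[38;2;7;2;15m[48;2;254;249;49m🬰[38;2;7;2;15m[48;2;254;249;49m🬰[38;2;7;2;15m[48;2;254;249;49m🬰[38;2;7;2;15m[48;2;254;249;49m🬰[38;2;9;2;19m[48;2;254;249;49m🬰[38;2;10;3;22m[48;2;254;249;49m🬰[0m
[38;2;4;2;10m[48;2;4;2;10m [38;2;4;2;10m[48;2;4;2;10m [38;2;4;2;10m[48;2;5;2;11m🬛[38;2;4;2;10m[48;2;9;3;19m▐[38;2;4;2;10m[48;2;4;2;10m [38;2;4;2;10m[48;2;4;2;10m [38;2;4;2;10m[48;2;4;2;10m [38;2;4;2;10m[48;2;4;2;10m [38;2;4;2;10m[48;2;16;4;30m▌[38;2;5;2;11m[48;2;20;5;37m▐[0m
[38;2;4;2;10m[48;2;4;2;10m [38;2;4;2;10m[48;2;4;2;10m [38;2;4;2;10m[48;2;6;2;14m🬕[38;2;4;2;10m[48;2;15;4;29m▐[38;2;4;2;10m[48;2;4;2;11m🬎[38;2;4;2;10m[48;2;4;2;10m [38;2;4;2;10m[48;2;4;2;11m🬎[38;2;4;2;10m[48;2;4;2;11m🬝[38;2;4;2;10m[48;2;30;7;54m▌[38;2;5;2;13m[48;2;38;9;66m▐[0m
[38;2;7;2;16m[48;2;252;211;34m🬂[38;2;7;2;16m[48;2;252;211;34m🬂[38;2;7;2;16m[48;2;252;211;34m🬂[38;2;15;4;30m[48;2;252;212;34m🬂[38;2;8;2;17m[48;2;252;211;34m🬂[38;2;7;2;16m[48;2;252;211;34m🬂[38;2;8;2;17m[48;2;252;211;34m🬂[38;2;7;2;15m[48;2;252;211;34m🬂[38;2;47;11;52m[48;2;252;211;34m🬂[38;2;38;10;35m[48;2;243;140;17m🬨[0m
[38;2;8;2;17m[48;2;252;202;30m🬂[38;2;8;2;16m[48;2;252;202;30m🬂[38;2;14;3;27m[48;2;252;202;30m🬂[38;2;203;76;61m[48;2;253;219;37m🬂[38;2;179;46;81m[48;2;253;220;37m🬂[38;2;180;46;81m[48;2;253;220;37m🬂[38;2;179;46;81m[48;2;253;220;37m🬂[38;2;180;46;81m[48;2;253;220;37m🬂[38;2;180;46;81m[48;2;253;220;37m🬂[38;2;195;57;75m[48;2;253;220;37m🬂[0m
</frame>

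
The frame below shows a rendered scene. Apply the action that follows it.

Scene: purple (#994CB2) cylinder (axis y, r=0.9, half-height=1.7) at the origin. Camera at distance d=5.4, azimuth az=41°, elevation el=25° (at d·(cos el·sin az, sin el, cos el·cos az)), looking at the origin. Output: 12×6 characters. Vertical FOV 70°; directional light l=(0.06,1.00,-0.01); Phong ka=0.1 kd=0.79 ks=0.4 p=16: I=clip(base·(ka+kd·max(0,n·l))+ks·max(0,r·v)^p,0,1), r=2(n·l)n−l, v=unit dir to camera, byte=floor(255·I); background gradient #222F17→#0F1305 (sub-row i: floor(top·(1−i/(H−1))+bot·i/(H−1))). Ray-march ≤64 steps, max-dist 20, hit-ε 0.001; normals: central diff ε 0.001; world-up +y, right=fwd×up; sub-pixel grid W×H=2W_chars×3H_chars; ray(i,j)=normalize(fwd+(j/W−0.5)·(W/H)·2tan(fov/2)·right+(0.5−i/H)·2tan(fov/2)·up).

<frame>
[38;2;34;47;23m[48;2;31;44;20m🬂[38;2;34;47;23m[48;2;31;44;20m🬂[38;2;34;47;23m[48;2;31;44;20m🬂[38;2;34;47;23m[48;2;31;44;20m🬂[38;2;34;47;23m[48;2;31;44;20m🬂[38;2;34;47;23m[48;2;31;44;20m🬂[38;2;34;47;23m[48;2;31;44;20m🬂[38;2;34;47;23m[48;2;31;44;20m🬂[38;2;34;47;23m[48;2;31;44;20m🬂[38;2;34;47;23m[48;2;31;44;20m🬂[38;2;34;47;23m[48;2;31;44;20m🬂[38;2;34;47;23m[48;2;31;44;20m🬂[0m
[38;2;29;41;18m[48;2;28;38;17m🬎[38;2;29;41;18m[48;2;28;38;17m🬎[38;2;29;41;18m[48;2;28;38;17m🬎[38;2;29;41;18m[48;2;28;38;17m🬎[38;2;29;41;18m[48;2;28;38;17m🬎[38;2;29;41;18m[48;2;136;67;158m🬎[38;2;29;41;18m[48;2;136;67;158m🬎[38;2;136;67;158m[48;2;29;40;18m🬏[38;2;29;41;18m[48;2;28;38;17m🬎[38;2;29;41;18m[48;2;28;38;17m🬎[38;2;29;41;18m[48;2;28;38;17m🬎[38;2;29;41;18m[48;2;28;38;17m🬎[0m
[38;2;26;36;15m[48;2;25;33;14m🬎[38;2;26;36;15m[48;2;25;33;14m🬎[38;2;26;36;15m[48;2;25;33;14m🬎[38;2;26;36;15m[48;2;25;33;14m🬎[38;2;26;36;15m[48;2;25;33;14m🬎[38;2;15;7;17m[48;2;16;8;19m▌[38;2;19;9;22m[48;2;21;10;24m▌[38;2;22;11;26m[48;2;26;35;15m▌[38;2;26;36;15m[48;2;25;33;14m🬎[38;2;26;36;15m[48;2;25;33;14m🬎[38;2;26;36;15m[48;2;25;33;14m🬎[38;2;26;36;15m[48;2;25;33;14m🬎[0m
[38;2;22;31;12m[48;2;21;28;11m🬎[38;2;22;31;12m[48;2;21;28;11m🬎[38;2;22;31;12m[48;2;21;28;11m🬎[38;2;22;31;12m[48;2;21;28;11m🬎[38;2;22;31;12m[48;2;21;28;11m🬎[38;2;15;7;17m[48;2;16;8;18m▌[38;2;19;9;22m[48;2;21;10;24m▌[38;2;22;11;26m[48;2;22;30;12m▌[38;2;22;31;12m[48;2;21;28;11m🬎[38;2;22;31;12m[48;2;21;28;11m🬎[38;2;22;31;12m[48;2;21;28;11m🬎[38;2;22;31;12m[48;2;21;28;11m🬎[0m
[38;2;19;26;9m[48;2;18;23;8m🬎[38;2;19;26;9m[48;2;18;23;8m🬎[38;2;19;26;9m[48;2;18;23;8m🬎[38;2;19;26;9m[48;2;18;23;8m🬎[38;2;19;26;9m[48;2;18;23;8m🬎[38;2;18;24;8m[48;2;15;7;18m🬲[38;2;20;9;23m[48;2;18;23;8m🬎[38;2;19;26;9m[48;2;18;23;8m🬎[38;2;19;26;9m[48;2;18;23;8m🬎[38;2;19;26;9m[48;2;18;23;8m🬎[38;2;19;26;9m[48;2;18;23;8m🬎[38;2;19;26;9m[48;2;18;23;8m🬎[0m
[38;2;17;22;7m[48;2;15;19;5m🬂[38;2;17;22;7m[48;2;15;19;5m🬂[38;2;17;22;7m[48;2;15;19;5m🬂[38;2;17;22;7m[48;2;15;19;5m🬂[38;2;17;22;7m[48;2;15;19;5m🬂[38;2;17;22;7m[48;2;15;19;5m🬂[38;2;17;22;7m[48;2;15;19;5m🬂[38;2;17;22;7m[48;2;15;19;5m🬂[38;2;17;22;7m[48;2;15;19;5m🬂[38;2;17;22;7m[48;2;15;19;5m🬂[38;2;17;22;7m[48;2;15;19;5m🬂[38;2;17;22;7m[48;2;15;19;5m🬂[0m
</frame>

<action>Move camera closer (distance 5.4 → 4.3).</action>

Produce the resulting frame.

<frame>
[38;2;34;47;23m[48;2;31;44;20m🬂[38;2;34;47;23m[48;2;31;44;20m🬂[38;2;34;47;23m[48;2;31;44;20m🬂[38;2;34;47;23m[48;2;31;44;20m🬂[38;2;34;47;23m[48;2;31;44;20m🬂[38;2;34;47;23m[48;2;31;44;20m🬂[38;2;34;47;23m[48;2;31;44;20m🬂[38;2;34;47;23m[48;2;31;44;20m🬂[38;2;34;47;23m[48;2;31;44;20m🬂[38;2;34;47;23m[48;2;31;44;20m🬂[38;2;34;47;23m[48;2;31;44;20m🬂[38;2;34;47;23m[48;2;31;44;20m🬂[0m
[38;2;29;41;18m[48;2;28;38;17m🬎[38;2;29;41;18m[48;2;28;38;17m🬎[38;2;29;41;18m[48;2;28;38;17m🬎[38;2;29;41;18m[48;2;28;38;17m🬎[38;2;29;40;18m[48;2;15;7;17m🬕[38;2;30;42;19m[48;2;16;7;18m🬂[38;2;30;42;19m[48;2;19;9;22m🬂[38;2;30;42;19m[48;2;21;10;25m🬂[38;2;29;41;18m[48;2;28;38;17m🬎[38;2;29;41;18m[48;2;28;38;17m🬎[38;2;29;41;18m[48;2;28;38;17m🬎[38;2;29;41;18m[48;2;28;38;17m🬎[0m
[38;2;26;36;15m[48;2;25;33;14m🬎[38;2;26;36;15m[48;2;25;33;14m🬎[38;2;26;36;15m[48;2;25;33;14m🬎[38;2;26;36;15m[48;2;25;33;14m🬎[38;2;25;34;14m[48;2;15;7;17m🬺[38;2;15;7;17m[48;2;17;8;20m▌[38;2;19;9;22m[48;2;20;10;24m▌[38;2;21;10;25m[48;2;25;34;14m🬕[38;2;26;36;15m[48;2;25;33;14m🬎[38;2;26;36;15m[48;2;25;33;14m🬎[38;2;26;36;15m[48;2;25;33;14m🬎[38;2;26;36;15m[48;2;25;33;14m🬎[0m
[38;2;22;31;12m[48;2;21;28;11m🬎[38;2;22;31;12m[48;2;21;28;11m🬎[38;2;22;31;12m[48;2;21;28;11m🬎[38;2;22;31;12m[48;2;21;28;11m🬎[38;2;22;31;12m[48;2;21;28;11m🬎[38;2;15;7;17m[48;2;16;8;19m▌[38;2;19;9;22m[48;2;20;10;24m▌[38;2;22;11;25m[48;2;22;30;12m▌[38;2;22;31;12m[48;2;21;28;11m🬎[38;2;22;31;12m[48;2;21;28;11m🬎[38;2;22;31;12m[48;2;21;28;11m🬎[38;2;22;31;12m[48;2;21;28;11m🬎[0m
[38;2;19;26;9m[48;2;18;23;8m🬎[38;2;19;26;9m[48;2;18;23;8m🬎[38;2;19;26;9m[48;2;18;23;8m🬎[38;2;19;26;9m[48;2;18;23;8m🬎[38;2;19;26;9m[48;2;18;23;8m🬎[38;2;15;7;17m[48;2;16;8;19m▌[38;2;19;9;22m[48;2;20;10;24m▌[38;2;22;11;26m[48;2;19;25;9m▌[38;2;19;26;9m[48;2;18;23;8m🬎[38;2;19;26;9m[48;2;18;23;8m🬎[38;2;19;26;9m[48;2;18;23;8m🬎[38;2;19;26;9m[48;2;18;23;8m🬎[0m
[38;2;17;22;7m[48;2;15;19;5m🬂[38;2;17;22;7m[48;2;15;19;5m🬂[38;2;17;22;7m[48;2;15;19;5m🬂[38;2;17;22;7m[48;2;15;19;5m🬂[38;2;17;22;7m[48;2;15;19;5m🬂[38;2;17;22;7m[48;2;15;19;5m🬂[38;2;17;22;7m[48;2;15;19;5m🬂[38;2;17;22;7m[48;2;15;19;5m🬂[38;2;17;22;7m[48;2;15;19;5m🬂[38;2;17;22;7m[48;2;15;19;5m🬂[38;2;17;22;7m[48;2;15;19;5m🬂[38;2;17;22;7m[48;2;15;19;5m🬂[0m
</frame>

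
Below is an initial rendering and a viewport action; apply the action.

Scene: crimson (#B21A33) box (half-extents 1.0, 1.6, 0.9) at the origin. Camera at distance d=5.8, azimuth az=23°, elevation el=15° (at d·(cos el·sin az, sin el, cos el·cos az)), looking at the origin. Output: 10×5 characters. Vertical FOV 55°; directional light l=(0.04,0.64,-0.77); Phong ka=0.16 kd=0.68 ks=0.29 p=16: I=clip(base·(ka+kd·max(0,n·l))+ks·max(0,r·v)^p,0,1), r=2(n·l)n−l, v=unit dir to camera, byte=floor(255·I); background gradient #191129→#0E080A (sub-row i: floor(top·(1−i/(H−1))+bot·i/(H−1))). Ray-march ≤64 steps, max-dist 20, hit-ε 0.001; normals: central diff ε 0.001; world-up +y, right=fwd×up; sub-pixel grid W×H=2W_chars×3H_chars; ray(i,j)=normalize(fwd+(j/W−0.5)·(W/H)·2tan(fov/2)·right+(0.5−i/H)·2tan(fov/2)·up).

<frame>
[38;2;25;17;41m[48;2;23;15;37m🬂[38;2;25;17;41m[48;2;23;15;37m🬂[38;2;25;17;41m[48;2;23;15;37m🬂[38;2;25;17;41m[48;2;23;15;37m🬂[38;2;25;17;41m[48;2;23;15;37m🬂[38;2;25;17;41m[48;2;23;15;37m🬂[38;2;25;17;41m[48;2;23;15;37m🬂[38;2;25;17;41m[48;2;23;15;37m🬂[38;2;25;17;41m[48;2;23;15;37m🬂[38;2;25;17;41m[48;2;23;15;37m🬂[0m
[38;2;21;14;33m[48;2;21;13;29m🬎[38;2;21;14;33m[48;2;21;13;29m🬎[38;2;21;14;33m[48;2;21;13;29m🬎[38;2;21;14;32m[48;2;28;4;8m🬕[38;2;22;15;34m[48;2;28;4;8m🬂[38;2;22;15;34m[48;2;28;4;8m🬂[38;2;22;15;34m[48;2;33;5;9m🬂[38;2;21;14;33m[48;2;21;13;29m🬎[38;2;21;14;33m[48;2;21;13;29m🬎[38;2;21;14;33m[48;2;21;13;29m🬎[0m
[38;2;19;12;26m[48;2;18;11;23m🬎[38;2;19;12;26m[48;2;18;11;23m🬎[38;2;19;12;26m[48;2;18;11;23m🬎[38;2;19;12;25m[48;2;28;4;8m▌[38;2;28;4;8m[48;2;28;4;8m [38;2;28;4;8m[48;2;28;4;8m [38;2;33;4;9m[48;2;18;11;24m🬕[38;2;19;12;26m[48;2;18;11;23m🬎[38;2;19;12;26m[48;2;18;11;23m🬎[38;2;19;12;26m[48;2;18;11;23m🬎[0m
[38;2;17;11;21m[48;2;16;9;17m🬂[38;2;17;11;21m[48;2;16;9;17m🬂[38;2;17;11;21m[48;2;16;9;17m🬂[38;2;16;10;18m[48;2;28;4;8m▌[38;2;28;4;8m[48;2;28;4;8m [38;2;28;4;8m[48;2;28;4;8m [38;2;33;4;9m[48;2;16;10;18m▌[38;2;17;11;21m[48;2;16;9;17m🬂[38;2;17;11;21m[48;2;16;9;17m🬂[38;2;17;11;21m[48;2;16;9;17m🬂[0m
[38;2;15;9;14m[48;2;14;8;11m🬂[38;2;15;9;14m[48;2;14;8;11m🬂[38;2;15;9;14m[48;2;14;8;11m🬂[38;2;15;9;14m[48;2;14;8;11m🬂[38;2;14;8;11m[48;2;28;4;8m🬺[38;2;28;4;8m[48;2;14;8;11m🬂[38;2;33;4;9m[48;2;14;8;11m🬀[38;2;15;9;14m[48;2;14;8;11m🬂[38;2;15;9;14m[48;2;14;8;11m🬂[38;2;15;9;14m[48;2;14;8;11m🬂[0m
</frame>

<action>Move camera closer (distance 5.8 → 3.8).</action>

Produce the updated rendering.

<frame>
[38;2;25;17;41m[48;2;23;15;37m🬂[38;2;25;17;41m[48;2;23;15;37m🬂[38;2;25;17;41m[48;2;28;4;8m🬂[38;2;25;17;41m[48;2;28;4;8m🬂[38;2;25;17;41m[48;2;28;4;8m🬀[38;2;28;4;8m[48;2;28;4;8m [38;2;28;4;8m[48;2;28;4;8m [38;2;24;16;38m[48;2;39;11;15m▐[38;2;25;17;41m[48;2;23;15;37m🬂[38;2;25;17;41m[48;2;23;15;37m🬂[0m
[38;2;21;14;33m[48;2;21;13;29m🬎[38;2;21;14;33m[48;2;21;13;29m🬎[38;2;21;14;31m[48;2;28;4;8m▌[38;2;28;4;8m[48;2;28;4;8m [38;2;28;4;8m[48;2;28;4;8m [38;2;28;4;8m[48;2;28;4;8m [38;2;28;4;8m[48;2;28;4;8m [38;2;21;14;31m[48;2;34;5;10m▐[38;2;21;14;33m[48;2;21;13;29m🬎[38;2;21;14;33m[48;2;21;13;29m🬎[0m
[38;2;19;12;26m[48;2;18;11;23m🬎[38;2;19;12;26m[48;2;18;11;23m🬎[38;2;19;12;25m[48;2;28;4;8m▌[38;2;28;4;8m[48;2;28;4;8m [38;2;28;4;8m[48;2;28;4;8m [38;2;28;4;8m[48;2;28;4;8m [38;2;28;4;8m[48;2;28;4;8m [38;2;33;4;9m[48;2;19;12;25m▌[38;2;19;12;26m[48;2;18;11;23m🬎[38;2;19;12;26m[48;2;18;11;23m🬎[0m
[38;2;17;11;21m[48;2;16;9;17m🬂[38;2;17;11;21m[48;2;16;9;17m🬂[38;2;16;10;18m[48;2;28;4;8m▌[38;2;28;4;8m[48;2;28;4;8m [38;2;28;4;8m[48;2;28;4;8m [38;2;28;4;8m[48;2;28;4;8m [38;2;28;4;8m[48;2;28;4;8m [38;2;33;4;9m[48;2;16;10;18m▌[38;2;17;11;21m[48;2;16;9;17m🬂[38;2;17;11;21m[48;2;16;9;17m🬂[0m
[38;2;15;9;14m[48;2;14;8;11m🬂[38;2;15;9;14m[48;2;14;8;11m🬂[38;2;14;8;11m[48;2;28;4;8m🬺[38;2;28;4;8m[48;2;28;4;8m [38;2;28;4;8m[48;2;28;4;8m [38;2;28;4;8m[48;2;28;4;8m [38;2;28;4;8m[48;2;33;4;9m▌[38;2;15;9;14m[48;2;14;8;11m🬂[38;2;15;9;14m[48;2;14;8;11m🬂[38;2;15;9;14m[48;2;14;8;11m🬂[0m
</frame>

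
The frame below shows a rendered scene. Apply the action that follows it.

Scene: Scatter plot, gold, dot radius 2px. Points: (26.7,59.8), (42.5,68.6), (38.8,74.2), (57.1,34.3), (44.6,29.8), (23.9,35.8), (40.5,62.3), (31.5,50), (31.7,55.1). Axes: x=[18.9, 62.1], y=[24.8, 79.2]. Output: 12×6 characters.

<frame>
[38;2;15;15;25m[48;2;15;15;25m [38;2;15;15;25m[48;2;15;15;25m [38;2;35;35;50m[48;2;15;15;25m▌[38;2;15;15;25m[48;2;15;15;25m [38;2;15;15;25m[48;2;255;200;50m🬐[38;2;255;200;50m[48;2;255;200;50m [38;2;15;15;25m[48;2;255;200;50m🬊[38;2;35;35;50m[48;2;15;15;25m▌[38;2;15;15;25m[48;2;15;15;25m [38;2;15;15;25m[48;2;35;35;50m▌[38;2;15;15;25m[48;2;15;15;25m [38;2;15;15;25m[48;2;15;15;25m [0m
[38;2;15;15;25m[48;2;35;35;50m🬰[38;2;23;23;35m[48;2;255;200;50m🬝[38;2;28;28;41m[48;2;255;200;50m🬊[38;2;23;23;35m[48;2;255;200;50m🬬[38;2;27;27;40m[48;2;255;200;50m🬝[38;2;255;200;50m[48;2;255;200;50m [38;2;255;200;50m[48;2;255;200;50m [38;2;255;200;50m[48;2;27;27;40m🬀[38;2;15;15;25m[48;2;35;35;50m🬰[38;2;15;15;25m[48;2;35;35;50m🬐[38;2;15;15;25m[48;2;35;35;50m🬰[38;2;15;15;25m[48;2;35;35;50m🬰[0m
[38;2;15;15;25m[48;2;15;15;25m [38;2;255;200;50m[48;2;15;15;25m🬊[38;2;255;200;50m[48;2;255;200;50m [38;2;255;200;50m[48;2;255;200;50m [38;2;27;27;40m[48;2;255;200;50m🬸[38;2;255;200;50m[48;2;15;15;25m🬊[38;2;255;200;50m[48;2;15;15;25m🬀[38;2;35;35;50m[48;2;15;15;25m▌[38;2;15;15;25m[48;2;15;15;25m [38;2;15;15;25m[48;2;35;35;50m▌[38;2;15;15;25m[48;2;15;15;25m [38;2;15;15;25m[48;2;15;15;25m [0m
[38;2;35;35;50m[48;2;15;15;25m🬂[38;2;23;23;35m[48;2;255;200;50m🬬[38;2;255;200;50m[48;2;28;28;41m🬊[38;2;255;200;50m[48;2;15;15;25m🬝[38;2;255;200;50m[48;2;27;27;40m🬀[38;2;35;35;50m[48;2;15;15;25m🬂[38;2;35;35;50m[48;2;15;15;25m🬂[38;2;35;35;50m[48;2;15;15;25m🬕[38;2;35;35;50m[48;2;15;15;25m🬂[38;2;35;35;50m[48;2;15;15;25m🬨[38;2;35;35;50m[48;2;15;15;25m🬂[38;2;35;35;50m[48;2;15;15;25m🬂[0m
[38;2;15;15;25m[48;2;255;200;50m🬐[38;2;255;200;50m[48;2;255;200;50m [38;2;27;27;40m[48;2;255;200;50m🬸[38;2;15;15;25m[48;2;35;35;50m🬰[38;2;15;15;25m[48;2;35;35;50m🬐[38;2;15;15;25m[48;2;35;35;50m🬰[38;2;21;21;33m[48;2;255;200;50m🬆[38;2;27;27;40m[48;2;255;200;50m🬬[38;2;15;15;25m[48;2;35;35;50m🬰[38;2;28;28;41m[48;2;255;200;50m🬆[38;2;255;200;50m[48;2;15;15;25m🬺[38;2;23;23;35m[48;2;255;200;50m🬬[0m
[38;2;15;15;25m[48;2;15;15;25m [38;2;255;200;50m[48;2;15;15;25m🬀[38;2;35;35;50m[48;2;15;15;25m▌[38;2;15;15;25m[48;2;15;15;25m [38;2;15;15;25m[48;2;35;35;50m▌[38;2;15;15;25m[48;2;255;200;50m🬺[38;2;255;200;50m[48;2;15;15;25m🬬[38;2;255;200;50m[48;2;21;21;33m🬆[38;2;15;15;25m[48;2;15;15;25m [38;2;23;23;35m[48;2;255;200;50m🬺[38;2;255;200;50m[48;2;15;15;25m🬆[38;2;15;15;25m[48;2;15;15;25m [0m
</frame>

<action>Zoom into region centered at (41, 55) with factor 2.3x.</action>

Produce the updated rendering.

<frame>
[38;2;15;15;25m[48;2;15;15;25m [38;2;15;15;25m[48;2;15;15;25m [38;2;35;35;50m[48;2;15;15;25m▌[38;2;15;15;25m[48;2;15;15;25m [38;2;23;23;35m[48;2;255;200;50m🬝[38;2;15;15;25m[48;2;255;200;50m🬊[38;2;15;15;25m[48;2;15;15;25m [38;2;35;35;50m[48;2;15;15;25m▌[38;2;15;15;25m[48;2;15;15;25m [38;2;15;15;25m[48;2;35;35;50m▌[38;2;15;15;25m[48;2;15;15;25m [38;2;15;15;25m[48;2;15;15;25m [0m
[38;2;15;15;25m[48;2;35;35;50m🬰[38;2;15;15;25m[48;2;35;35;50m🬰[38;2;35;35;50m[48;2;15;15;25m🬛[38;2;15;15;25m[48;2;35;35;50m🬰[38;2;255;200;50m[48;2;28;28;41m🬊[38;2;255;200;50m[48;2;15;15;25m🬝[38;2;255;200;50m[48;2;23;23;35m🬀[38;2;35;35;50m[48;2;15;15;25m🬛[38;2;15;15;25m[48;2;35;35;50m🬰[38;2;15;15;25m[48;2;35;35;50m🬐[38;2;15;15;25m[48;2;35;35;50m🬰[38;2;15;15;25m[48;2;35;35;50m🬰[0m
[38;2;255;200;50m[48;2;15;15;25m🬺[38;2;15;15;25m[48;2;255;200;50m🬬[38;2;35;35;50m[48;2;15;15;25m▌[38;2;15;15;25m[48;2;15;15;25m [38;2;15;15;25m[48;2;35;35;50m▌[38;2;15;15;25m[48;2;15;15;25m [38;2;15;15;25m[48;2;15;15;25m [38;2;35;35;50m[48;2;15;15;25m▌[38;2;15;15;25m[48;2;15;15;25m [38;2;15;15;25m[48;2;35;35;50m▌[38;2;15;15;25m[48;2;15;15;25m [38;2;15;15;25m[48;2;15;15;25m [0m
[38;2;255;200;50m[48;2;15;15;25m🬴[38;2;35;35;50m[48;2;15;15;25m🬂[38;2;35;35;50m[48;2;15;15;25m🬕[38;2;35;35;50m[48;2;15;15;25m🬂[38;2;35;35;50m[48;2;15;15;25m🬨[38;2;35;35;50m[48;2;15;15;25m🬂[38;2;35;35;50m[48;2;15;15;25m🬂[38;2;35;35;50m[48;2;15;15;25m🬕[38;2;35;35;50m[48;2;15;15;25m🬂[38;2;35;35;50m[48;2;15;15;25m🬨[38;2;35;35;50m[48;2;15;15;25m🬂[38;2;35;35;50m[48;2;15;15;25m🬂[0m
[38;2;255;200;50m[48;2;15;15;25m🬝[38;2;255;200;50m[48;2;23;23;35m🬀[38;2;35;35;50m[48;2;15;15;25m🬛[38;2;15;15;25m[48;2;35;35;50m🬰[38;2;15;15;25m[48;2;35;35;50m🬐[38;2;15;15;25m[48;2;35;35;50m🬰[38;2;15;15;25m[48;2;35;35;50m🬰[38;2;35;35;50m[48;2;15;15;25m🬛[38;2;15;15;25m[48;2;35;35;50m🬰[38;2;15;15;25m[48;2;35;35;50m🬐[38;2;15;15;25m[48;2;35;35;50m🬰[38;2;15;15;25m[48;2;35;35;50m🬰[0m
[38;2;15;15;25m[48;2;15;15;25m [38;2;15;15;25m[48;2;15;15;25m [38;2;35;35;50m[48;2;15;15;25m▌[38;2;15;15;25m[48;2;15;15;25m [38;2;15;15;25m[48;2;35;35;50m▌[38;2;15;15;25m[48;2;15;15;25m [38;2;15;15;25m[48;2;15;15;25m [38;2;35;35;50m[48;2;15;15;25m▌[38;2;15;15;25m[48;2;15;15;25m [38;2;15;15;25m[48;2;35;35;50m▌[38;2;15;15;25m[48;2;15;15;25m [38;2;15;15;25m[48;2;15;15;25m [0m
</frame>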